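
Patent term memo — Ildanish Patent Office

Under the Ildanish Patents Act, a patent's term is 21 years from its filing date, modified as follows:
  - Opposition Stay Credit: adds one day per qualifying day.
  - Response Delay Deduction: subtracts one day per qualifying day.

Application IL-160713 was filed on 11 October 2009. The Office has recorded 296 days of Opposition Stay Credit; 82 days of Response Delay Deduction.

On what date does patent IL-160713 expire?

Base term: filing date + 21 years → 11 October 2030.
Opposition Stay Credit: +296 days → 3 August 2031.
Response Delay Deduction: −82 days → 13 May 2031.

2031-05-13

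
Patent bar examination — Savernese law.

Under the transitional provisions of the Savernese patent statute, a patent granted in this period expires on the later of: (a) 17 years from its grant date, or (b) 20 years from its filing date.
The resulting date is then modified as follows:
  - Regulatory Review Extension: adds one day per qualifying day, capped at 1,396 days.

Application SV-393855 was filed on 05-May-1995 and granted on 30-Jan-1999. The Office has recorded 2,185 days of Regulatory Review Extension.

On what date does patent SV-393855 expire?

November 26, 2019

(a) grant + 17 years → 30 January 2016.
(b) filing + 20 years → 5 May 2015.
Later of the two: 30 January 2016.
Regulatory Review Extension: 2185 days claimed exceeds the 1396-day cap, so +1396 days → 26 November 2019.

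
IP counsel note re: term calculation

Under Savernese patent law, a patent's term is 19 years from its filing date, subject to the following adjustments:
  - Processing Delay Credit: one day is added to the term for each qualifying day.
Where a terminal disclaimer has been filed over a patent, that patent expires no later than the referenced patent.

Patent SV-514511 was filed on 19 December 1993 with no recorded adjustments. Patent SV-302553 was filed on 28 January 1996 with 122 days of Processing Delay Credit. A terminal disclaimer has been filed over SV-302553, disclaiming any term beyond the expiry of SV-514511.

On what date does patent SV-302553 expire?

Natural term of SV-302553:
  Base: filing + 19 years → 28 January 2015.
  Processing Delay Credit: +122 days → 30 May 2015.
Expiry of referenced patent SV-514511:
  Base: filing + 19 years → 19 December 2012.
Terminal disclaimer: SV-302553 expires on the earlier of 30 May 2015 and 19 December 2012.

2012-12-19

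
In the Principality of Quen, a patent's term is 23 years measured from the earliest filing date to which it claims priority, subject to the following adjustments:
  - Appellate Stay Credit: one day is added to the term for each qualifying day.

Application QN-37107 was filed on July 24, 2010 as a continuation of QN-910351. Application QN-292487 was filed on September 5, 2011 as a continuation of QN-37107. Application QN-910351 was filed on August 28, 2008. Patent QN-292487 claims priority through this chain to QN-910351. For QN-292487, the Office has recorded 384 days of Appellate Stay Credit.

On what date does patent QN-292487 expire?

September 15, 2032

Earliest priority filing: 28 August 2008.
Base term: 28 August 2008 + 23 years → 28 August 2031.
Appellate Stay Credit: +384 days → 15 September 2032.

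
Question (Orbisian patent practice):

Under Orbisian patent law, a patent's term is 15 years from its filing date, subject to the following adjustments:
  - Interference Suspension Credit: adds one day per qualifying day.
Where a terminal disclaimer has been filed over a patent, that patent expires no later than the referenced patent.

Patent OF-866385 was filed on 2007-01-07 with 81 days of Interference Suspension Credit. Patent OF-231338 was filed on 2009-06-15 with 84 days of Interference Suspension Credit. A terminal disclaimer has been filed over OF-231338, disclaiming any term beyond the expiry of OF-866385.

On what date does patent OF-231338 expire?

March 29, 2022

Natural term of OF-231338:
  Base: filing + 15 years → 15 June 2024.
  Interference Suspension Credit: +84 days → 7 September 2024.
Expiry of referenced patent OF-866385:
  Base: filing + 15 years → 7 January 2022.
  Interference Suspension Credit: +81 days → 29 March 2022.
Terminal disclaimer: OF-231338 expires on the earlier of 7 September 2024 and 29 March 2022.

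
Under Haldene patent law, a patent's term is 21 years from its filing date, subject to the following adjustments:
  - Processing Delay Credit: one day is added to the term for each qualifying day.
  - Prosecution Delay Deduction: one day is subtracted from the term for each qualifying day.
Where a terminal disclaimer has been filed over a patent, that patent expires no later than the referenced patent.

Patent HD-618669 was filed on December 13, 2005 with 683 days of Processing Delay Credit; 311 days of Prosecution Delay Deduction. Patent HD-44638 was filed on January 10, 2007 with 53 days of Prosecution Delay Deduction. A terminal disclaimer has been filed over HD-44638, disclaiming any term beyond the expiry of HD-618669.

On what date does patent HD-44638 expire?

Natural term of HD-44638:
  Base: filing + 21 years → 10 January 2028.
  Prosecution Delay Deduction: −53 days → 18 November 2027.
Expiry of referenced patent HD-618669:
  Base: filing + 21 years → 13 December 2026.
  Processing Delay Credit: +683 days → 26 October 2028.
  Prosecution Delay Deduction: −311 days → 20 December 2027.
Terminal disclaimer: HD-44638 expires on the earlier of 18 November 2027 and 20 December 2027.

2027-11-18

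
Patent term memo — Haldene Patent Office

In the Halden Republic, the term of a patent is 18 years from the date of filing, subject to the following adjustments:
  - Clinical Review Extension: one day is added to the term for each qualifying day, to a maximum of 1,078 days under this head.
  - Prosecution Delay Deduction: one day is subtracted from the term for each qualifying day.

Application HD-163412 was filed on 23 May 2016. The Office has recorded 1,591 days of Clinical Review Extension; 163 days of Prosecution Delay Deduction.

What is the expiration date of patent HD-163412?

November 23, 2036

Base term: filing date + 18 years → 23 May 2034.
Clinical Review Extension: 1591 days claimed exceeds the 1078-day cap, so +1078 days → 5 May 2037.
Prosecution Delay Deduction: −163 days → 23 November 2036.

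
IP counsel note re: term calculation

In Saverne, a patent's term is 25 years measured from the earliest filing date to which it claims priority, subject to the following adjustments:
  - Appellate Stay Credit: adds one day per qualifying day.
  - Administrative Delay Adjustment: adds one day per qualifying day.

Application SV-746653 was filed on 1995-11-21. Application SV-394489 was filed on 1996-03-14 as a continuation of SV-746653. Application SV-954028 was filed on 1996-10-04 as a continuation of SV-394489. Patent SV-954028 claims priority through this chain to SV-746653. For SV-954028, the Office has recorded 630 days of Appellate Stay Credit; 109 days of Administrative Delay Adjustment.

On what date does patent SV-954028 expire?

2022-11-30

Earliest priority filing: 21 November 1995.
Base term: 21 November 1995 + 25 years → 21 November 2020.
Appellate Stay Credit: +630 days → 13 August 2022.
Administrative Delay Adjustment: +109 days → 30 November 2022.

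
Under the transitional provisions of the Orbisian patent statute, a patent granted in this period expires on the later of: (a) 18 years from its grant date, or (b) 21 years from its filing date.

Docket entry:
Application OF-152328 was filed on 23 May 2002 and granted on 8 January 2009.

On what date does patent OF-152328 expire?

January 8, 2027

(a) grant + 18 years → 8 January 2027.
(b) filing + 21 years → 23 May 2023.
Later of the two: 8 January 2027.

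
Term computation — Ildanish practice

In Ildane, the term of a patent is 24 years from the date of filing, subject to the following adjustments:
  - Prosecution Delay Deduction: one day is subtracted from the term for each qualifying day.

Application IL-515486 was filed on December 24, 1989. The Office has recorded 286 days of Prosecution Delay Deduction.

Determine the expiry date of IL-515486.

March 13, 2013

Base term: filing date + 24 years → 24 December 2013.
Prosecution Delay Deduction: −286 days → 13 March 2013.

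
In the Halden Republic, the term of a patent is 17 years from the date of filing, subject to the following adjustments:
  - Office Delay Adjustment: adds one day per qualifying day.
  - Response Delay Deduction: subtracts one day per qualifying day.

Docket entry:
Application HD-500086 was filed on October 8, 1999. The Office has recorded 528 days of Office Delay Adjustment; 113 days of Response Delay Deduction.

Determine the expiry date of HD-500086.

Base term: filing date + 17 years → 8 October 2016.
Office Delay Adjustment: +528 days → 20 March 2018.
Response Delay Deduction: −113 days → 27 November 2017.

2017-11-27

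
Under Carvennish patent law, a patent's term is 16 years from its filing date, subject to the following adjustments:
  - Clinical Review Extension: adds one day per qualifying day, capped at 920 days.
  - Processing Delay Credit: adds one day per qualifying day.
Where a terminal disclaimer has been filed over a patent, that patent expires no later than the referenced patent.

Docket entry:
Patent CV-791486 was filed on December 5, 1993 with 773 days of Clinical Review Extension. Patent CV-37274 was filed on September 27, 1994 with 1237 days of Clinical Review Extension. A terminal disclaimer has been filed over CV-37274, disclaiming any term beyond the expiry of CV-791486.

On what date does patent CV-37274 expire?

January 17, 2012

Natural term of CV-37274:
  Base: filing + 16 years → 27 September 2010.
  Clinical Review Extension: 1237 days claimed exceeds the 920-day cap, so +920 days → 4 April 2013.
Expiry of referenced patent CV-791486:
  Base: filing + 16 years → 5 December 2009.
  Clinical Review Extension: 773 days (within the 920-day cap) → +773 days → 17 January 2012.
Terminal disclaimer: CV-37274 expires on the earlier of 4 April 2013 and 17 January 2012.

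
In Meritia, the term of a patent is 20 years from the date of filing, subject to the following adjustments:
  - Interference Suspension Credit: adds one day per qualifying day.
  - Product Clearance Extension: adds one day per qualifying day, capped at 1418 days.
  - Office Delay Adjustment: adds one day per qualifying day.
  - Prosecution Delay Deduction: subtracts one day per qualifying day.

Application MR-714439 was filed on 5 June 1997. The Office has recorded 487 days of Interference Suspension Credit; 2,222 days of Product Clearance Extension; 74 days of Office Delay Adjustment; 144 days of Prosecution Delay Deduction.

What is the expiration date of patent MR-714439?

Base term: filing date + 20 years → 5 June 2017.
Interference Suspension Credit: +487 days → 5 October 2018.
Product Clearance Extension: 2222 days claimed exceeds the 1418-day cap, so +1418 days → 23 August 2022.
Office Delay Adjustment: +74 days → 5 November 2022.
Prosecution Delay Deduction: −144 days → 14 June 2022.

June 14, 2022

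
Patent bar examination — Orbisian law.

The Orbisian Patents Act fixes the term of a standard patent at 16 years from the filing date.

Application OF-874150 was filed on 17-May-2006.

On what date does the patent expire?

Filing date + 16 years → 17 May 2022.

2022-05-17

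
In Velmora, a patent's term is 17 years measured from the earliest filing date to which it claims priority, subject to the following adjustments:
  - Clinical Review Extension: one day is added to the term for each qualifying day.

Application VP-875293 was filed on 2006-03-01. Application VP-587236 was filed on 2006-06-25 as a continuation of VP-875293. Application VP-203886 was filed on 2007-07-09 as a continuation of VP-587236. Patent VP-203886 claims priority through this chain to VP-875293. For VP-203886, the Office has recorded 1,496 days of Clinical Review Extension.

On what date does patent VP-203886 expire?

April 5, 2027

Earliest priority filing: 1 March 2006.
Base term: 1 March 2006 + 17 years → 1 March 2023.
Clinical Review Extension: +1496 days → 5 April 2027.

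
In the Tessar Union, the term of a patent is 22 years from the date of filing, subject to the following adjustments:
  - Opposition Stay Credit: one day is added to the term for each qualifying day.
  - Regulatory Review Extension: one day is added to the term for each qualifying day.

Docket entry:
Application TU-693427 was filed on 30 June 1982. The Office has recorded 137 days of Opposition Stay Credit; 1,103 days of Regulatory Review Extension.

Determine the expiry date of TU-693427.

November 22, 2007

Base term: filing date + 22 years → 30 June 2004.
Opposition Stay Credit: +137 days → 14 November 2004.
Regulatory Review Extension: +1103 days → 22 November 2007.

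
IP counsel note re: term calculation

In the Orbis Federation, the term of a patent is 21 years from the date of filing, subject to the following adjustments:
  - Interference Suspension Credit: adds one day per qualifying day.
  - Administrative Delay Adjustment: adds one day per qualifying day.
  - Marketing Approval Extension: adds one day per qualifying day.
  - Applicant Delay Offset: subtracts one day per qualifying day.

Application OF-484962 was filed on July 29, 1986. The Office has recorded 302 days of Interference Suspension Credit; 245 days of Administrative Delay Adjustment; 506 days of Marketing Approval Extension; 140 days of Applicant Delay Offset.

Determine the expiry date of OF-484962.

January 27, 2010

Base term: filing date + 21 years → 29 July 2007.
Interference Suspension Credit: +302 days → 26 May 2008.
Administrative Delay Adjustment: +245 days → 26 January 2009.
Marketing Approval Extension: +506 days → 16 June 2010.
Applicant Delay Offset: −140 days → 27 January 2010.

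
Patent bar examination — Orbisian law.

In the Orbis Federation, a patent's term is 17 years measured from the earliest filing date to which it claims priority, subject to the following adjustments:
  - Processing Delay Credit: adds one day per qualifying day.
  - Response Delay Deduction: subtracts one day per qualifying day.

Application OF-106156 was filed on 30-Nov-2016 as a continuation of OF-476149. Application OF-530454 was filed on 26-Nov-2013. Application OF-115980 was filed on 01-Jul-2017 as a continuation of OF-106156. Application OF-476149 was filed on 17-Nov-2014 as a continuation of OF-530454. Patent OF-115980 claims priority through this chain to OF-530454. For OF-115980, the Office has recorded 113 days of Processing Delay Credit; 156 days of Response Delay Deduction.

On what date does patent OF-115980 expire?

October 14, 2030

Earliest priority filing: 26 November 2013.
Base term: 26 November 2013 + 17 years → 26 November 2030.
Processing Delay Credit: +113 days → 19 March 2031.
Response Delay Deduction: −156 days → 14 October 2030.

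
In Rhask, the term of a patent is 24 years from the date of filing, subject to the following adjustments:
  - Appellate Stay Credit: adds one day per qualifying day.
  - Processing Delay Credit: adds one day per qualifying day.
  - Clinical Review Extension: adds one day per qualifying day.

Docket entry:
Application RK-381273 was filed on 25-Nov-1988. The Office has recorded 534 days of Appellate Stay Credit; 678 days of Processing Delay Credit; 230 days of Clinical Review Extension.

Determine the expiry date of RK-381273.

November 6, 2016

Base term: filing date + 24 years → 25 November 2012.
Appellate Stay Credit: +534 days → 13 May 2014.
Processing Delay Credit: +678 days → 21 March 2016.
Clinical Review Extension: +230 days → 6 November 2016.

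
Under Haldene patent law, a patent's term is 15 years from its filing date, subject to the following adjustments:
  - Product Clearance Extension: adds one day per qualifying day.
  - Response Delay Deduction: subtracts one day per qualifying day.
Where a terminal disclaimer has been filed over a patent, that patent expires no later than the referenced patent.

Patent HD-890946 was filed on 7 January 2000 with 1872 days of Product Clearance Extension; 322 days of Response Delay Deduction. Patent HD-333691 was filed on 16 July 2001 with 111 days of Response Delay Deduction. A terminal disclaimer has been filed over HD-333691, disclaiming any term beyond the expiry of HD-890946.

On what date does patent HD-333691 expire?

2016-03-27

Natural term of HD-333691:
  Base: filing + 15 years → 16 July 2016.
  Response Delay Deduction: −111 days → 27 March 2016.
Expiry of referenced patent HD-890946:
  Base: filing + 15 years → 7 January 2015.
  Product Clearance Extension: +1872 days → 22 February 2020.
  Response Delay Deduction: −322 days → 6 April 2019.
Terminal disclaimer: HD-333691 expires on the earlier of 27 March 2016 and 6 April 2019.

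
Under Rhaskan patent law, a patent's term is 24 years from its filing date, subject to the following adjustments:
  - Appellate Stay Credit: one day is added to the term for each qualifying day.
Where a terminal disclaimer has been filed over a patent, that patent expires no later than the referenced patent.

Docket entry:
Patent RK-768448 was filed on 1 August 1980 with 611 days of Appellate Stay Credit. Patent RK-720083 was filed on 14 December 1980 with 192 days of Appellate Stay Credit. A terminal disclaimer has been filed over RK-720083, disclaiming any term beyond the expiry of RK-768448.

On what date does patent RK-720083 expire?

Natural term of RK-720083:
  Base: filing + 24 years → 14 December 2004.
  Appellate Stay Credit: +192 days → 24 June 2005.
Expiry of referenced patent RK-768448:
  Base: filing + 24 years → 1 August 2004.
  Appellate Stay Credit: +611 days → 4 April 2006.
Terminal disclaimer: RK-720083 expires on the earlier of 24 June 2005 and 4 April 2006.

2005-06-24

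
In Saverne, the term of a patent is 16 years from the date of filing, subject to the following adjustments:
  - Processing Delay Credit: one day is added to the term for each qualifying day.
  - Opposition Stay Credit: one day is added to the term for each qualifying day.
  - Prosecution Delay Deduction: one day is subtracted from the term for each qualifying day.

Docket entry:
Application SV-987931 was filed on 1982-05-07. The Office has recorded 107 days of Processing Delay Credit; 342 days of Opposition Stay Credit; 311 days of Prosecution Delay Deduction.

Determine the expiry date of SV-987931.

Base term: filing date + 16 years → 7 May 1998.
Processing Delay Credit: +107 days → 22 August 1998.
Opposition Stay Credit: +342 days → 30 July 1999.
Prosecution Delay Deduction: −311 days → 22 September 1998.

September 22, 1998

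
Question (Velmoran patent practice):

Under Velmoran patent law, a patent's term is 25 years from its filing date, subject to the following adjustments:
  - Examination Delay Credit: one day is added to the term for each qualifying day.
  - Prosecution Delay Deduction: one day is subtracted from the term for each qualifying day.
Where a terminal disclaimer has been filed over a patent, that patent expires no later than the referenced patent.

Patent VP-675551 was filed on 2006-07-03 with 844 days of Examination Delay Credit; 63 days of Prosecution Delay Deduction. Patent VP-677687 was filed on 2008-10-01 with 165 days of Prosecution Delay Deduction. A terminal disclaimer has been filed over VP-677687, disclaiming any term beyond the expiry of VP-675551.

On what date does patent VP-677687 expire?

April 19, 2033

Natural term of VP-677687:
  Base: filing + 25 years → 1 October 2033.
  Prosecution Delay Deduction: −165 days → 19 April 2033.
Expiry of referenced patent VP-675551:
  Base: filing + 25 years → 3 July 2031.
  Examination Delay Credit: +844 days → 24 October 2033.
  Prosecution Delay Deduction: −63 days → 22 August 2033.
Terminal disclaimer: VP-677687 expires on the earlier of 19 April 2033 and 22 August 2033.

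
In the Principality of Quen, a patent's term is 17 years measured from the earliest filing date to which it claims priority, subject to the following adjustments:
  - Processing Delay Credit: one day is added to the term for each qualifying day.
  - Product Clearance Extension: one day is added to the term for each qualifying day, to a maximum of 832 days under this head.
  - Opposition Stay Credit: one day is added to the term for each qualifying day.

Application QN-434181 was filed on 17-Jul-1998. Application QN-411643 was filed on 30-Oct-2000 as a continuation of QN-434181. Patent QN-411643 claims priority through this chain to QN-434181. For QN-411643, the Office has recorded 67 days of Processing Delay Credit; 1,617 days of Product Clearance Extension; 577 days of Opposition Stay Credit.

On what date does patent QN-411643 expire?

Earliest priority filing: 17 July 1998.
Base term: 17 July 1998 + 17 years → 17 July 2015.
Processing Delay Credit: +67 days → 22 September 2015.
Product Clearance Extension: 1617 days claimed exceeds the 832-day cap, so +832 days → 1 January 2018.
Opposition Stay Credit: +577 days → 1 August 2019.

August 1, 2019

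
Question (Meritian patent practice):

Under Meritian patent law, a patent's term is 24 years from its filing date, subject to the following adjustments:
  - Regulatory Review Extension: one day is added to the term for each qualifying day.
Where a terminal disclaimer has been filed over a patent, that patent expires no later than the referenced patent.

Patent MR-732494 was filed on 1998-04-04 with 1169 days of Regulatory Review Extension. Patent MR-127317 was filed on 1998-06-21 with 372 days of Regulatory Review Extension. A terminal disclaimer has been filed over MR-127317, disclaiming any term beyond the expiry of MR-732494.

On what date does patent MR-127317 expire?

2023-06-28

Natural term of MR-127317:
  Base: filing + 24 years → 21 June 2022.
  Regulatory Review Extension: +372 days → 28 June 2023.
Expiry of referenced patent MR-732494:
  Base: filing + 24 years → 4 April 2022.
  Regulatory Review Extension: +1169 days → 16 June 2025.
Terminal disclaimer: MR-127317 expires on the earlier of 28 June 2023 and 16 June 2025.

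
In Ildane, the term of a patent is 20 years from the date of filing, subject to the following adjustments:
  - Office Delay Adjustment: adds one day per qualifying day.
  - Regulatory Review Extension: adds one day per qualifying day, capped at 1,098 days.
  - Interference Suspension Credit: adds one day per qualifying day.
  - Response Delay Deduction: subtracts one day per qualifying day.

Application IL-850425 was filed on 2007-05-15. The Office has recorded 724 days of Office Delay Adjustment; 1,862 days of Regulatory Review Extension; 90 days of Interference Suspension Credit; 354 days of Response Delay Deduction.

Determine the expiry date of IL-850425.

Base term: filing date + 20 years → 15 May 2027.
Office Delay Adjustment: +724 days → 8 May 2029.
Regulatory Review Extension: 1862 days claimed exceeds the 1098-day cap, so +1098 days → 10 May 2032.
Interference Suspension Credit: +90 days → 8 August 2032.
Response Delay Deduction: −354 days → 20 August 2031.

August 20, 2031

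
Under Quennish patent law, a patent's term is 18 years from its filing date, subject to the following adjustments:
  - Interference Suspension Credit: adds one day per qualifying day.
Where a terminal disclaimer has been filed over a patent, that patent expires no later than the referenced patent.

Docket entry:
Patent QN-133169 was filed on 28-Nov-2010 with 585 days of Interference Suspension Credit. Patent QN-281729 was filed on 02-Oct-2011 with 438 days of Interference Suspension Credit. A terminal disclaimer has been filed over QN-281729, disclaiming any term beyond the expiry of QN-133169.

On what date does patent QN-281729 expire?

Natural term of QN-281729:
  Base: filing + 18 years → 2 October 2029.
  Interference Suspension Credit: +438 days → 14 December 2030.
Expiry of referenced patent QN-133169:
  Base: filing + 18 years → 28 November 2028.
  Interference Suspension Credit: +585 days → 6 July 2030.
Terminal disclaimer: QN-281729 expires on the earlier of 14 December 2030 and 6 July 2030.

2030-07-06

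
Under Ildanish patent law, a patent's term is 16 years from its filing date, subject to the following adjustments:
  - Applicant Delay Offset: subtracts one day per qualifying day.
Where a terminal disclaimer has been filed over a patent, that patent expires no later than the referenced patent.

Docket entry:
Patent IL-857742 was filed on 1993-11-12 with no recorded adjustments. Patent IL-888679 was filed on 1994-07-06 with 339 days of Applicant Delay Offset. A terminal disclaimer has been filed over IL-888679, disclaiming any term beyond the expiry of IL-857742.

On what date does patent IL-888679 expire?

2009-08-01

Natural term of IL-888679:
  Base: filing + 16 years → 6 July 2010.
  Applicant Delay Offset: −339 days → 1 August 2009.
Expiry of referenced patent IL-857742:
  Base: filing + 16 years → 12 November 2009.
Terminal disclaimer: IL-888679 expires on the earlier of 1 August 2009 and 12 November 2009.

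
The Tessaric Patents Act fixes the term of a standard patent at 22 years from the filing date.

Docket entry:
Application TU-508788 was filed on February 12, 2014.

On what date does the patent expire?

Filing date + 22 years → 12 February 2036.

February 12, 2036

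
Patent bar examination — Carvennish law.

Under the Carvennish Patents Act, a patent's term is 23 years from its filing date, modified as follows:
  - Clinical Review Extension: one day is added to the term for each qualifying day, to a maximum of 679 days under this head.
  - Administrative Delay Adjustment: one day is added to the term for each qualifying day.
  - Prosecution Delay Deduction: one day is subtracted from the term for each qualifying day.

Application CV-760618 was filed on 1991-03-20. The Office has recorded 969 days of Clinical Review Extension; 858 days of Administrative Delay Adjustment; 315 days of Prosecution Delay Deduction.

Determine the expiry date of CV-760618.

Base term: filing date + 23 years → 20 March 2014.
Clinical Review Extension: 969 days claimed exceeds the 679-day cap, so +679 days → 28 January 2016.
Administrative Delay Adjustment: +858 days → 4 June 2018.
Prosecution Delay Deduction: −315 days → 24 July 2017.

2017-07-24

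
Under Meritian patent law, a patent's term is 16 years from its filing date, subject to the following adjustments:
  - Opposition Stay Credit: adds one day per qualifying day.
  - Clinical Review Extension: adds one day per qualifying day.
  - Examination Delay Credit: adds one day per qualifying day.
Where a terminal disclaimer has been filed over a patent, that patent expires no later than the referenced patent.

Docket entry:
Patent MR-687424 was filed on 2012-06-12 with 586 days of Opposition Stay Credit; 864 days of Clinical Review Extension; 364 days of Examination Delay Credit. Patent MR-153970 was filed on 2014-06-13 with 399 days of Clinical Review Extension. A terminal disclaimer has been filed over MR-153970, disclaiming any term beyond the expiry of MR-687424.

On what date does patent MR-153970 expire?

2031-07-17

Natural term of MR-153970:
  Base: filing + 16 years → 13 June 2030.
  Clinical Review Extension: +399 days → 17 July 2031.
Expiry of referenced patent MR-687424:
  Base: filing + 16 years → 12 June 2028.
  Opposition Stay Credit: +586 days → 19 January 2030.
  Clinical Review Extension: +864 days → 1 June 2032.
  Examination Delay Credit: +364 days → 31 May 2033.
Terminal disclaimer: MR-153970 expires on the earlier of 17 July 2031 and 31 May 2033.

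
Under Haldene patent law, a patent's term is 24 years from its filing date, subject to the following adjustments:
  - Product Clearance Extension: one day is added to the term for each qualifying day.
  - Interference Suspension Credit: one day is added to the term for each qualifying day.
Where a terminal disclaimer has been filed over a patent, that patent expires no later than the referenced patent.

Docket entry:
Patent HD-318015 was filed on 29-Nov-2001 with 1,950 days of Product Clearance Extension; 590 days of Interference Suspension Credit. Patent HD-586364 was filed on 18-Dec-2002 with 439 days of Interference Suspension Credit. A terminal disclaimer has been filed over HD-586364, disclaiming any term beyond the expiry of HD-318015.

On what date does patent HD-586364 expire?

Natural term of HD-586364:
  Base: filing + 24 years → 18 December 2026.
  Interference Suspension Credit: +439 days → 1 March 2028.
Expiry of referenced patent HD-318015:
  Base: filing + 24 years → 29 November 2025.
  Product Clearance Extension: +1950 days → 2 April 2031.
  Interference Suspension Credit: +590 days → 12 November 2032.
Terminal disclaimer: HD-586364 expires on the earlier of 1 March 2028 and 12 November 2032.

2028-03-01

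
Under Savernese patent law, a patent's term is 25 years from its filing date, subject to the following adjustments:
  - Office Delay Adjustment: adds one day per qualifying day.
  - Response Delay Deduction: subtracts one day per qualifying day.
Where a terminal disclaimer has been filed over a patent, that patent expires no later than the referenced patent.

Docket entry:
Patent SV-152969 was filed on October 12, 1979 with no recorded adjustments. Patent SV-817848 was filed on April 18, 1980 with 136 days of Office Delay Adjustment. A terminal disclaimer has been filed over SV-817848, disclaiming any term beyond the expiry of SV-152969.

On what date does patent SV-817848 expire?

2004-10-12

Natural term of SV-817848:
  Base: filing + 25 years → 18 April 2005.
  Office Delay Adjustment: +136 days → 1 September 2005.
Expiry of referenced patent SV-152969:
  Base: filing + 25 years → 12 October 2004.
Terminal disclaimer: SV-817848 expires on the earlier of 1 September 2005 and 12 October 2004.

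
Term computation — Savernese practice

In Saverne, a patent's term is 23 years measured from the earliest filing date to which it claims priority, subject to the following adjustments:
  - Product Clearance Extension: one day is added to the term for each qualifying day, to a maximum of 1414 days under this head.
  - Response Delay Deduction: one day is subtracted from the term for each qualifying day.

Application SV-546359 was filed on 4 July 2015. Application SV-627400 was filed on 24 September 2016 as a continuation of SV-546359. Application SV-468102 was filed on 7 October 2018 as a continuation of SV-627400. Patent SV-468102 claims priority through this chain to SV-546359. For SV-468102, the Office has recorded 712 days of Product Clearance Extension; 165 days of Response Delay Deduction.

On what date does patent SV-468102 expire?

2040-01-02

Earliest priority filing: 4 July 2015.
Base term: 4 July 2015 + 23 years → 4 July 2038.
Product Clearance Extension: 712 days (within the 1414-day cap) → +712 days → 15 June 2040.
Response Delay Deduction: −165 days → 2 January 2040.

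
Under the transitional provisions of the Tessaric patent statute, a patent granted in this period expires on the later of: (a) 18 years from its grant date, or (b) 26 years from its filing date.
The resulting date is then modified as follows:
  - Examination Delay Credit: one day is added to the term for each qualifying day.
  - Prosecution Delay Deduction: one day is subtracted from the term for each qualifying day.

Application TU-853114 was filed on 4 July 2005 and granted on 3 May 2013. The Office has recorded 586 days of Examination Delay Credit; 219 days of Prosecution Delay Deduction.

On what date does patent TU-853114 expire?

2032-07-05

(a) grant + 18 years → 3 May 2031.
(b) filing + 26 years → 4 July 2031.
Later of the two: 4 July 2031.
Examination Delay Credit: +586 days → 9 February 2033.
Prosecution Delay Deduction: −219 days → 5 July 2032.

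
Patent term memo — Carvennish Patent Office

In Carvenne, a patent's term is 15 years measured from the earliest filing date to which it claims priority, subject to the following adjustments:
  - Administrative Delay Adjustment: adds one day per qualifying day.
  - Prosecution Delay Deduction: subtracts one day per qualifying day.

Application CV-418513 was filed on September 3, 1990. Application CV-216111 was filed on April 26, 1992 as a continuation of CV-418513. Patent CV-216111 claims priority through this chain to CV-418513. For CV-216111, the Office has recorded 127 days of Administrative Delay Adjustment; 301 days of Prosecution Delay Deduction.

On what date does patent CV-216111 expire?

2005-03-13

Earliest priority filing: 3 September 1990.
Base term: 3 September 1990 + 15 years → 3 September 2005.
Administrative Delay Adjustment: +127 days → 8 January 2006.
Prosecution Delay Deduction: −301 days → 13 March 2005.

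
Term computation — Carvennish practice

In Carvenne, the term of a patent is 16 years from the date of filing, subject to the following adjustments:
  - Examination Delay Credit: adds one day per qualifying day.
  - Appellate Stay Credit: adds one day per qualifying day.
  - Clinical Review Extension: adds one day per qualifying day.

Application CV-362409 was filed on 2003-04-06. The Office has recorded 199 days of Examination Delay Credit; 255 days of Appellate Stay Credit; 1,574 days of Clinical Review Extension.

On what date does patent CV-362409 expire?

Base term: filing date + 16 years → 6 April 2019.
Examination Delay Credit: +199 days → 22 October 2019.
Appellate Stay Credit: +255 days → 3 July 2020.
Clinical Review Extension: +1574 days → 24 October 2024.

October 24, 2024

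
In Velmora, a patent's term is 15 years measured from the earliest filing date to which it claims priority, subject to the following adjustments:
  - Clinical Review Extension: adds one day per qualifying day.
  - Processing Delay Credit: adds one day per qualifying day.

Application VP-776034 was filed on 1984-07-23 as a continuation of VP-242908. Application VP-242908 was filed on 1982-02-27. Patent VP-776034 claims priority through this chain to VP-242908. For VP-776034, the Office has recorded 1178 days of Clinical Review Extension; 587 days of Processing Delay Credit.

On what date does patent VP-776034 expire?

2001-12-28

Earliest priority filing: 27 February 1982.
Base term: 27 February 1982 + 15 years → 27 February 1997.
Clinical Review Extension: +1178 days → 20 May 2000.
Processing Delay Credit: +587 days → 28 December 2001.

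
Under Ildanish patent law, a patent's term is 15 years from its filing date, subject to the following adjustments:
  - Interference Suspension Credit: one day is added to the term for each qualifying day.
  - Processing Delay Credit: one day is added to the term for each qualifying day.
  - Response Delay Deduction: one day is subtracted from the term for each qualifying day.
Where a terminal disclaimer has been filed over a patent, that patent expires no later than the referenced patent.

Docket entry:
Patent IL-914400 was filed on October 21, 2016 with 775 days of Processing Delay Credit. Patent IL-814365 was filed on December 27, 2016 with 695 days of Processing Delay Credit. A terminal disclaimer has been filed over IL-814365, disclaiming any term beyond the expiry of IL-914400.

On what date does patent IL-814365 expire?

Natural term of IL-814365:
  Base: filing + 15 years → 27 December 2031.
  Processing Delay Credit: +695 days → 21 November 2033.
Expiry of referenced patent IL-914400:
  Base: filing + 15 years → 21 October 2031.
  Processing Delay Credit: +775 days → 4 December 2033.
Terminal disclaimer: IL-814365 expires on the earlier of 21 November 2033 and 4 December 2033.

November 21, 2033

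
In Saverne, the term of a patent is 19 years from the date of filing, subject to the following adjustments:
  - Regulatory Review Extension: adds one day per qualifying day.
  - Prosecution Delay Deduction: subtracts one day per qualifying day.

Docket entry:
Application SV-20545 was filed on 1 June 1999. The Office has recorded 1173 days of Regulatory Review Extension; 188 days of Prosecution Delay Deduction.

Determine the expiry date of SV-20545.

Base term: filing date + 19 years → 1 June 2018.
Regulatory Review Extension: +1173 days → 17 August 2021.
Prosecution Delay Deduction: −188 days → 10 February 2021.

2021-02-10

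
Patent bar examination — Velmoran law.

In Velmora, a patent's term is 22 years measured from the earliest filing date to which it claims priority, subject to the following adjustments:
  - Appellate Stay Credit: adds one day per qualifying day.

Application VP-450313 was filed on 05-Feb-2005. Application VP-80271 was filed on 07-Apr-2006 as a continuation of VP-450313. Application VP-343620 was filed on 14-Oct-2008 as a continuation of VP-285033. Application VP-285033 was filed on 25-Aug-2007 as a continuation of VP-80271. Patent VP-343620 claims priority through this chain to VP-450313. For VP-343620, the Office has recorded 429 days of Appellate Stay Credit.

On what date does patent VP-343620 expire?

Earliest priority filing: 5 February 2005.
Base term: 5 February 2005 + 22 years → 5 February 2027.
Appellate Stay Credit: +429 days → 9 April 2028.

2028-04-09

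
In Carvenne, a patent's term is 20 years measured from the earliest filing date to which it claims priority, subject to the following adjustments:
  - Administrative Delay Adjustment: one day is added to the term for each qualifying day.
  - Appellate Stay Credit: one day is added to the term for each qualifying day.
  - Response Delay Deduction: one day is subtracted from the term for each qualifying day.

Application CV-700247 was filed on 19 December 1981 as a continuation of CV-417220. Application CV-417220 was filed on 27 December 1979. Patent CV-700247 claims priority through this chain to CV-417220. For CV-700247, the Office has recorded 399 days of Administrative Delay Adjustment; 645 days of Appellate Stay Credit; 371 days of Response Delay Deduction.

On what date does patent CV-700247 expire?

Earliest priority filing: 27 December 1979.
Base term: 27 December 1979 + 20 years → 27 December 1999.
Administrative Delay Adjustment: +399 days → 29 January 2001.
Appellate Stay Credit: +645 days → 5 November 2002.
Response Delay Deduction: −371 days → 30 October 2001.

2001-10-30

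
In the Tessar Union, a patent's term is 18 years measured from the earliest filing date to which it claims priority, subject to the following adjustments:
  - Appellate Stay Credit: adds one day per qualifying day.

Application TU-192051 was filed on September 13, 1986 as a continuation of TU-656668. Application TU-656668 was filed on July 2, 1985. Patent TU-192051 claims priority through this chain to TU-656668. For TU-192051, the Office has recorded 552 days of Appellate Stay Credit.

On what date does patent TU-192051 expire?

Earliest priority filing: 2 July 1985.
Base term: 2 July 1985 + 18 years → 2 July 2003.
Appellate Stay Credit: +552 days → 4 January 2005.

2005-01-04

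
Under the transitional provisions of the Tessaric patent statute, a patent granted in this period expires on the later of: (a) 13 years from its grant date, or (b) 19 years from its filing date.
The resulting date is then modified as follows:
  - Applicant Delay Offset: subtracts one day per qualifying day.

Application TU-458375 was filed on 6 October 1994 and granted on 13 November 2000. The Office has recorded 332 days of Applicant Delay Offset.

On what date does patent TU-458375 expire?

(a) grant + 13 years → 13 November 2013.
(b) filing + 19 years → 6 October 2013.
Later of the two: 13 November 2013.
Applicant Delay Offset: −332 days → 16 December 2012.

2012-12-16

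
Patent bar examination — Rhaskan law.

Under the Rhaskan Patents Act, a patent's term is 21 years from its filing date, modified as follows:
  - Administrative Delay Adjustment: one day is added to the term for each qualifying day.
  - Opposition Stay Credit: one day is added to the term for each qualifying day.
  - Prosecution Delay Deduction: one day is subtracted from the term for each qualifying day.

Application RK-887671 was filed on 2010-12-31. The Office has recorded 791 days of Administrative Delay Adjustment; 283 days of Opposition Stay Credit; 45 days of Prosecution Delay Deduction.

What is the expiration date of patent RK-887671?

2034-10-25

Base term: filing date + 21 years → 31 December 2031.
Administrative Delay Adjustment: +791 days → 1 March 2034.
Opposition Stay Credit: +283 days → 9 December 2034.
Prosecution Delay Deduction: −45 days → 25 October 2034.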